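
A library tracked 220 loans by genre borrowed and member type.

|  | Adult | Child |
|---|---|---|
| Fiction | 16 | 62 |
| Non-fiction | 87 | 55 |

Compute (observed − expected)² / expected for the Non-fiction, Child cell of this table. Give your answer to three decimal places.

5.575

Row total (Non-fiction) = 142; column total (Child) = 117; N = 220.
Expected count E = 142 × 117 / 220 = 75.51818.
Contribution = (O − E)²/E = (55 − 75.51818)² / 75.51818 = 5.575.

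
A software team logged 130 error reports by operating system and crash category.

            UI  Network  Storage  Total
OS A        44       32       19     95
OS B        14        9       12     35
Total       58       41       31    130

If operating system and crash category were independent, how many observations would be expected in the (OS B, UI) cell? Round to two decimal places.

15.62

Row total (OS B) = 35; column total (UI) = 58; grand total N = 130.
Expected count = (row total × column total) / N = 35 × 58 / 130 = 15.62.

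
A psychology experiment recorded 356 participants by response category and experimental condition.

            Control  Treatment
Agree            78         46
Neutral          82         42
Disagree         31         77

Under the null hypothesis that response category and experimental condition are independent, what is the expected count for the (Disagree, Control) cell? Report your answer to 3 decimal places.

57.944

Row total (Disagree) = 108; column total (Control) = 191; grand total N = 356.
Expected count = (row total × column total) / N = 108 × 191 / 356 = 57.944.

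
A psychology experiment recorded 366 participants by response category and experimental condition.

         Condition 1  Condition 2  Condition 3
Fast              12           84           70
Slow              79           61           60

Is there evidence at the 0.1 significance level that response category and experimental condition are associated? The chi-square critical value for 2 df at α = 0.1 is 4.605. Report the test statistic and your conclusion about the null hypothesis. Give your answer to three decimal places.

Row totals: 166, 200. Column totals: 91, 145, 130. Grand total N = 366.
Expected counts (row total × column total / N):
  Fast, Condition 1: 166×91/366 = 41.2732
  Fast, Condition 2: 166×145/366 = 65.7650
  Fast, Condition 3: 166×130/366 = 58.9617
  Slow, Condition 1: 200×91/366 = 49.7268
  Slow, Condition 2: 200×145/366 = 79.2350
  Slow, Condition 3: 200×130/366 = 71.0383
Contributions (O − E)²/E:
  (12 − 41.2732)²/41.2732 = 20.7621
  (84 − 65.7650)²/65.7650 = 5.0561
  (70 − 58.9617)²/58.9617 = 2.0665
  (79 − 49.7268)²/49.7268 = 17.2326
  (61 − 79.2350)²/79.2350 = 4.1966
  (60 − 71.0383)²/71.0383 = 1.7152
χ² = 20.7621 + 5.0561 + 2.0665 + 17.2326 + 4.1966 + 1.7152 = 51.029
df = (2−1)(3−1) = 2. Since 51.029 > 4.605, reject the null hypothesis of independence at α = 0.1.

51.029; reject H₀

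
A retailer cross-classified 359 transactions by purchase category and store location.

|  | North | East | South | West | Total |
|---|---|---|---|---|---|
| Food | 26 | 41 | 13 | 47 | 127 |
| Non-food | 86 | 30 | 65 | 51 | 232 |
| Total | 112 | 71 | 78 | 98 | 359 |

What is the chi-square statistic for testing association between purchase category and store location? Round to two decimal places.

41.52

Grand total N = 359.
Expected counts (row total × column total / N):
  Food, North: 127×112/359 = 39.621
  Food, East: 127×71/359 = 25.117
  Food, South: 127×78/359 = 27.593
  Food, West: 127×98/359 = 34.669
  Non-food, North: 232×112/359 = 72.379
  Non-food, East: 232×71/359 = 45.883
  Non-food, South: 232×78/359 = 50.407
  Non-food, West: 232×98/359 = 63.331
Contributions (O − E)²/E:
  (26 − 39.621)²/39.621 = 4.6827
  (41 − 25.117)²/25.117 = 10.0438
  (13 − 27.593)²/27.593 = 7.7177
  (47 − 34.669)²/34.669 = 4.3859
  (86 − 72.379)²/72.379 = 2.5633
  (30 − 45.883)²/45.883 = 5.4981
  (65 − 50.407)²/50.407 = 4.2247
  (51 − 63.331)²/63.331 = 2.4009
χ² = 4.6827 + 10.0438 + 7.7177 + 4.3859 + 2.5633 + 5.4981 + 4.2247 + 2.4009 = 41.52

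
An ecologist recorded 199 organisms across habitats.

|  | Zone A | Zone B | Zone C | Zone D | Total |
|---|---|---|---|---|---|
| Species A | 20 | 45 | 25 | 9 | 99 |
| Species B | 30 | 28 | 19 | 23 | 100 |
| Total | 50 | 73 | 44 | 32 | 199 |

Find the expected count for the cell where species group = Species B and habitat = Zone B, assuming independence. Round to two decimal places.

36.68

Row total (Species B) = 100; column total (Zone B) = 73; grand total N = 199.
Expected count = (row total × column total) / N = 100 × 73 / 199 = 36.68.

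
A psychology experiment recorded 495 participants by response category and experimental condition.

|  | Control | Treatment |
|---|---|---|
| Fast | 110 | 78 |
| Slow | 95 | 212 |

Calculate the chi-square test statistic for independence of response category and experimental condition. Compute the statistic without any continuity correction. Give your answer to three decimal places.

Row totals: 188, 307. Column totals: 205, 290. Grand total N = 495.
Expected counts (row total × column total / N):
  Fast, Control: 188×205/495 = 77.8586
  Fast, Treatment: 188×290/495 = 110.1414
  Slow, Control: 307×205/495 = 127.1414
  Slow, Treatment: 307×290/495 = 179.8586
Contributions (O − E)²/E:
  (110 − 77.8586)²/77.8586 = 13.2685
  (78 − 110.1414)²/110.1414 = 9.3795
  (95 − 127.1414)²/127.1414 = 8.1254
  (212 − 179.8586)²/179.8586 = 5.7438
χ² = 13.2685 + 9.3795 + 8.1254 + 5.7438 = 36.517

36.517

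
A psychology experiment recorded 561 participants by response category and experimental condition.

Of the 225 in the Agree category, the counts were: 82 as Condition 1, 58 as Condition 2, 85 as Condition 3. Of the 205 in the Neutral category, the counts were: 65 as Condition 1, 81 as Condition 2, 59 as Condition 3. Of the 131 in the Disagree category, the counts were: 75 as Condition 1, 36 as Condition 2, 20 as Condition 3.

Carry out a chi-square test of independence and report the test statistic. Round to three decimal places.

Row totals: 225, 205, 131. Column totals: 222, 175, 164. Grand total N = 561.
Expected counts (row total × column total / N):
  Agree, Condition 1: 225×222/561 = 89.0374
  Agree, Condition 2: 225×175/561 = 70.1872
  Agree, Condition 3: 225×164/561 = 65.7754
  Neutral, Condition 1: 205×222/561 = 81.1230
  Neutral, Condition 2: 205×175/561 = 63.9483
  Neutral, Condition 3: 205×164/561 = 59.9287
  Disagree, Condition 1: 131×222/561 = 51.8396
  Disagree, Condition 2: 131×175/561 = 40.8645
  Disagree, Condition 3: 131×164/561 = 38.2959
Contributions (O − E)²/E:
  (82 − 89.0374)²/89.0374 = 0.5562
  (58 − 70.1872)²/70.1872 = 2.1162
  (85 − 65.7754)²/65.7754 = 5.6189
  (65 − 81.1230)²/81.1230 = 3.2044
  (81 − 63.9483)²/63.9483 = 4.5468
  (59 − 59.9287)²/59.9287 = 0.0144
  (75 − 51.8396)²/51.8396 = 10.3474
  (36 − 40.8645)²/40.8645 = 0.5791
  (20 − 38.2959)²/38.2959 = 8.7409
χ² = 0.5562 + 2.1162 + 5.6189 + 3.2044 + 4.5468 + 0.0144 + 10.3474 + 0.5791 + 8.7409 = 35.724

35.724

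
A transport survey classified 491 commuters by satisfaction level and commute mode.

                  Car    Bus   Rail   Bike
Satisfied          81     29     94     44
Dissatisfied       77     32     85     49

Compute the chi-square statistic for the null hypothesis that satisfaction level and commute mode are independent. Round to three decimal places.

0.919

Row totals: 248, 243. Column totals: 158, 61, 179, 93. Grand total N = 491.
Expected counts (row total × column total / N):
  Satisfied, Car: 248×158/491 = 79.8045
  Satisfied, Bus: 248×61/491 = 30.8106
  Satisfied, Rail: 248×179/491 = 90.4114
  Satisfied, Bike: 248×93/491 = 46.9735
  Dissatisfied, Car: 243×158/491 = 78.1955
  Dissatisfied, Bus: 243×61/491 = 30.1894
  Dissatisfied, Rail: 243×179/491 = 88.5886
  Dissatisfied, Bike: 243×93/491 = 46.0265
Contributions (O − E)²/E:
  (81 − 79.8045)²/79.8045 = 0.0179
  (29 − 30.8106)²/30.8106 = 0.1064
  (94 − 90.4114)²/90.4114 = 0.1424
  (44 − 46.9735)²/46.9735 = 0.1882
  (77 − 78.1955)²/78.1955 = 0.0183
  (32 − 30.1894)²/30.1894 = 0.1086
  (85 − 88.5886)²/88.5886 = 0.1454
  (49 − 46.0265)²/46.0265 = 0.1921
χ² = 0.0179 + 0.1064 + 0.1424 + 0.1882 + 0.0183 + 0.1086 + 0.1454 + 0.1921 = 0.919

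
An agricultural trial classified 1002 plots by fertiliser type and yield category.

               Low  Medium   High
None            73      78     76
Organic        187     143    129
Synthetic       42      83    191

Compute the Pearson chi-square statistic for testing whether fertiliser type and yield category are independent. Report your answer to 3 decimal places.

Row totals: 227, 459, 316. Column totals: 302, 304, 396. Grand total N = 1002.
Expected counts (row total × column total / N):
  None, Low: 227×302/1002 = 68.4172
  None, Medium: 227×304/1002 = 68.8703
  None, High: 227×396/1002 = 89.7126
  Organic, Low: 459×302/1002 = 138.3413
  Organic, Medium: 459×304/1002 = 139.2575
  Organic, High: 459×396/1002 = 181.4012
  Synthetic, Low: 316×302/1002 = 95.2415
  Synthetic, Medium: 316×304/1002 = 95.8723
  Synthetic, High: 316×396/1002 = 124.8862
Contributions (O − E)²/E:
  (73 − 68.4172)²/68.4172 = 0.3070
  (78 − 68.8703)²/68.8703 = 1.2103
  (76 − 89.7126)²/89.7126 = 2.0960
  (187 − 138.3413)²/138.3413 = 17.1147
  (143 − 139.2575)²/139.2575 = 0.1006
  (129 − 181.4012)²/181.4012 = 15.1371
  (42 − 95.2415)²/95.2415 = 29.7628
  (83 − 95.8723)²/95.8723 = 1.7283
  (191 − 124.8862)²/124.8862 = 35.0001
χ² = 0.3070 + 1.2103 + 2.0960 + 17.1147 + 0.1006 + 15.1371 + 29.7628 + 1.7283 + 35.0001 = 102.457

102.457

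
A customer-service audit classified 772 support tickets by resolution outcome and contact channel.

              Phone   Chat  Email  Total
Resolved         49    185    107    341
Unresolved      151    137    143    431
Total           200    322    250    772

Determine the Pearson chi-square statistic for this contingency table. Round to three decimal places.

Grand total N = 772.
Expected counts (row total × column total / N):
  Resolved, Phone: 341×200/772 = 88.3420
  Resolved, Chat: 341×322/772 = 142.2306
  Resolved, Email: 341×250/772 = 110.4275
  Unresolved, Phone: 431×200/772 = 111.6580
  Unresolved, Chat: 431×322/772 = 179.7694
  Unresolved, Email: 431×250/772 = 139.5725
Contributions (O − E)²/E:
  (49 − 88.3420)²/88.3420 = 17.5205
  (185 − 142.2306)²/142.2306 = 12.8610
  (107 − 110.4275)²/110.4275 = 0.1064
  (151 − 111.6580)²/111.6580 = 13.8619
  (137 − 179.7694)²/179.7694 = 10.1754
  (143 − 139.5725)²/139.5725 = 0.0842
χ² = 17.5205 + 12.8610 + 0.1064 + 13.8619 + 10.1754 + 0.0842 = 54.609

54.609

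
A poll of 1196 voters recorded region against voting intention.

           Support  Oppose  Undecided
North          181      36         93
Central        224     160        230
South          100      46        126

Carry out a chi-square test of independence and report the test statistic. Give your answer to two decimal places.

Row totals: 310, 614, 272. Column totals: 505, 242, 449. Grand total N = 1196.
Expected counts (row total × column total / N):
  North, Support: 310×505/1196 = 130.89465
  North, Oppose: 310×242/1196 = 62.72575
  North, Undecided: 310×449/1196 = 116.37960
  Central, Support: 614×505/1196 = 259.25585
  Central, Oppose: 614×242/1196 = 124.23746
  Central, Undecided: 614×449/1196 = 230.50669
  South, Support: 272×505/1196 = 114.84950
  South, Oppose: 272×242/1196 = 55.03679
  South, Undecided: 272×449/1196 = 102.11371
Contributions (O − E)²/E:
  (181 − 130.89465)²/130.89465 = 19.1799
  (36 − 62.72575)²/62.72575 = 11.3871
  (93 − 116.37960)²/116.37960 = 4.6967
  (224 − 259.25585)²/259.25585 = 4.7944
  (160 − 124.23746)²/124.23746 = 10.2945
  (230 − 230.50669)²/230.50669 = 0.0011
  (100 − 114.84950)²/114.84950 = 1.9200
  (46 − 55.03679)²/55.03679 = 1.4838
  (126 − 102.11371)²/102.11371 = 5.5874
χ² = 19.1799 + 11.3871 + 4.6967 + 4.7944 + 10.2945 + 0.0011 + 1.9200 + 1.4838 + 5.5874 = 59.34

59.34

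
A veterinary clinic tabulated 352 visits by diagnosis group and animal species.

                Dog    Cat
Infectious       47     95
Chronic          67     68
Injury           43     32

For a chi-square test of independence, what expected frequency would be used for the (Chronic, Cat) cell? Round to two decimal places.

Row total (Chronic) = 135; column total (Cat) = 195; grand total N = 352.
Expected count = (row total × column total) / N = 135 × 195 / 352 = 74.79.

74.79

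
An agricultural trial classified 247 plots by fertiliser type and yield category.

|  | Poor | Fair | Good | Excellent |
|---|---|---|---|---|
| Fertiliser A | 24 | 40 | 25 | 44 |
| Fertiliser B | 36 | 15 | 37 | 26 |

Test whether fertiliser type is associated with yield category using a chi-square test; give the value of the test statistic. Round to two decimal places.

19.37

Row totals: 133, 114. Column totals: 60, 55, 62, 70. Grand total N = 247.
Expected counts (row total × column total / N):
  Fertiliser A, Poor: 133×60/247 = 32.308
  Fertiliser A, Fair: 133×55/247 = 29.615
  Fertiliser A, Good: 133×62/247 = 33.385
  Fertiliser A, Excellent: 133×70/247 = 37.692
  Fertiliser B, Poor: 114×60/247 = 27.692
  Fertiliser B, Fair: 114×55/247 = 25.385
  Fertiliser B, Good: 114×62/247 = 28.615
  Fertiliser B, Excellent: 114×70/247 = 32.308
Contributions (O − E)²/E:
  (24 − 32.308)²/32.308 = 2.1364
  (40 − 29.615)²/29.615 = 3.6417
  (25 − 33.385)²/33.385 = 2.1060
  (44 − 37.692)²/37.692 = 1.0557
  (36 − 27.692)²/27.692 = 2.4925
  (15 − 25.385)²/25.385 = 4.2485
  (37 − 28.615)²/28.615 = 2.4570
  (26 − 32.308)²/32.308 = 1.2316
χ² = 2.1364 + 3.6417 + 2.1060 + 1.0557 + 2.4925 + 4.2485 + 2.4570 + 1.2316 = 19.37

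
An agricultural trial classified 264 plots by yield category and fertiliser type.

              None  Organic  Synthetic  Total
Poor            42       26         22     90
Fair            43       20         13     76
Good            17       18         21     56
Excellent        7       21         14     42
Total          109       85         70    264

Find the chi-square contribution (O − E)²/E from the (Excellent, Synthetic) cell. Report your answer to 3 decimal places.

0.736

Row total (Excellent) = 42; column total (Synthetic) = 70; N = 264.
Expected count E = 42 × 70 / 264 = 11.13636.
Contribution = (O − E)²/E = (14 − 11.13636)² / 11.13636 = 0.736.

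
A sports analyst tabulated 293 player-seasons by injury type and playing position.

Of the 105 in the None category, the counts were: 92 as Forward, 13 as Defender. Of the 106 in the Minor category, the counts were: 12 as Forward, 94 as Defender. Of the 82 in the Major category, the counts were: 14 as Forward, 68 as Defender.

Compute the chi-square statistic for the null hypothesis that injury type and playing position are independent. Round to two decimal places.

Row totals: 105, 106, 82. Column totals: 118, 175. Grand total N = 293.
Expected counts (row total × column total / N):
  None, Forward: 105×118/293 = 42.287
  None, Defender: 105×175/293 = 62.713
  Minor, Forward: 106×118/293 = 42.689
  Minor, Defender: 106×175/293 = 63.311
  Major, Forward: 82×118/293 = 33.024
  Major, Defender: 82×175/293 = 48.976
Contributions (O − E)²/E:
  (92 − 42.287)²/42.287 = 58.4431
  (13 − 62.713)²/62.713 = 39.4078
  (12 − 42.689)²/42.689 = 22.0622
  (94 − 63.311)²/63.311 = 14.8760
  (14 − 33.024)²/33.024 = 10.9591
  (68 − 48.976)²/48.976 = 7.3896
χ² = 58.4431 + 39.4078 + 22.0622 + 14.8760 + 10.9591 + 7.3896 = 153.14

153.14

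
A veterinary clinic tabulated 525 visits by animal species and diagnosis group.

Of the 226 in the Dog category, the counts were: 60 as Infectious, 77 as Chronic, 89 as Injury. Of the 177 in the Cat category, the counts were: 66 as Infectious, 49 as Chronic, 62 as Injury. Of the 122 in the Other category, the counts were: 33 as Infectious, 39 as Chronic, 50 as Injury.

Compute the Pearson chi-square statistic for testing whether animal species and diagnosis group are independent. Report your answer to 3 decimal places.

Row totals: 226, 177, 122. Column totals: 159, 165, 201. Grand total N = 525.
Expected counts (row total × column total / N):
  Dog, Infectious: 226×159/525 = 68.4457
  Dog, Chronic: 226×165/525 = 71.0286
  Dog, Injury: 226×201/525 = 86.5257
  Cat, Infectious: 177×159/525 = 53.6057
  Cat, Chronic: 177×165/525 = 55.6286
  Cat, Injury: 177×201/525 = 67.7657
  Other, Infectious: 122×159/525 = 36.9486
  Other, Chronic: 122×165/525 = 38.3429
  Other, Injury: 122×201/525 = 46.7086
Contributions (O − E)²/E:
  (60 − 68.4457)²/68.4457 = 1.0421
  (77 − 71.0286)²/71.0286 = 0.5020
  (89 − 86.5257)²/86.5257 = 0.0708
  (66 − 53.6057)²/53.6057 = 2.8657
  (49 − 55.6286)²/55.6286 = 0.7899
  (62 − 67.7657)²/67.7657 = 0.4906
  (33 − 36.9486)²/36.9486 = 0.4220
  (39 − 38.3429)²/38.3429 = 0.0113
  (50 − 46.7086)²/46.7086 = 0.2319
χ² = 1.0421 + 0.5020 + 0.0708 + 2.8657 + 0.7899 + 0.4906 + 0.4220 + 0.0113 + 0.2319 = 6.426

6.426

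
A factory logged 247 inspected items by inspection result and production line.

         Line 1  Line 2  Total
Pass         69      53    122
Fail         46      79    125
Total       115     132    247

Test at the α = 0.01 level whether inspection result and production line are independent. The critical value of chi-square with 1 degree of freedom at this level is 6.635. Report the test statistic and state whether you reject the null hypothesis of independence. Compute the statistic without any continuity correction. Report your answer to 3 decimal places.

9.686; reject H₀

Grand total N = 247.
Expected counts (row total × column total / N):
  Pass, Line 1: 122×115/247 = 56.80162
  Pass, Line 2: 122×132/247 = 65.19838
  Fail, Line 1: 125×115/247 = 58.19838
  Fail, Line 2: 125×132/247 = 66.80162
Contributions (O − E)²/E:
  (69 − 56.80162)²/56.80162 = 2.6197
  (53 − 65.19838)²/65.19838 = 2.2823
  (46 − 58.19838)²/58.19838 = 2.5568
  (79 − 66.80162)²/66.80162 = 2.2275
χ² = 2.6197 + 2.2823 + 2.5568 + 2.2275 = 9.686
df = (2−1)(2−1) = 1. Since 9.686 > 6.635, reject the null hypothesis of independence at α = 0.01.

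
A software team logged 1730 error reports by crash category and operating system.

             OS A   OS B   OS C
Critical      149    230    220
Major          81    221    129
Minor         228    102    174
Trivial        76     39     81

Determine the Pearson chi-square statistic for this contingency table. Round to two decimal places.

151.21

Row totals: 599, 431, 504, 196. Column totals: 534, 592, 604. Grand total N = 1730.
Expected counts (row total × column total / N):
  Critical, OS A: 599×534/1730 = 184.8936
  Critical, OS B: 599×592/1730 = 204.9757
  Critical, OS C: 599×604/1730 = 209.1306
  Major, OS A: 431×534/1730 = 133.0370
  Major, OS B: 431×592/1730 = 147.4867
  Major, OS C: 431×604/1730 = 150.4763
  Minor, OS A: 504×534/1730 = 155.5699
  Minor, OS B: 504×592/1730 = 172.4671
  Minor, OS C: 504×604/1730 = 175.9630
  Trivial, OS A: 196×534/1730 = 60.4994
  Trivial, OS B: 196×592/1730 = 67.0705
  Trivial, OS C: 196×604/1730 = 68.4301
Contributions (O − E)²/E:
  (149 − 184.8936)²/184.8936 = 6.9681
  (230 − 204.9757)²/204.9757 = 3.0551
  (220 − 209.1306)²/209.1306 = 0.5649
  (81 − 133.0370)²/133.0370 = 20.3541
  (221 − 147.4867)²/147.4867 = 36.6420
  (129 − 150.4763)²/150.4763 = 3.0651
  (228 − 155.5699)²/155.5699 = 33.7219
  (102 − 172.4671)²/172.4671 = 28.7916
  (174 − 175.9630)²/175.9630 = 0.0219
  (76 − 60.4994)²/60.4994 = 3.9714
  (39 − 67.0705)²/67.0705 = 11.7481
  (81 − 68.4301)²/68.4301 = 2.3090
χ² = 6.9681 + 3.0551 + 0.5649 + 20.3541 + 36.6420 + 3.0651 + 33.7219 + 28.7916 + 0.0219 + 3.9714 + 11.7481 + 2.3090 = 151.21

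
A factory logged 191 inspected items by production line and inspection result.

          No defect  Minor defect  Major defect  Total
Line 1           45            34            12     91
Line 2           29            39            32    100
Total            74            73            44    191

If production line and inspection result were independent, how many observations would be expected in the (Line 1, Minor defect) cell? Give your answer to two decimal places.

Row total (Line 1) = 91; column total (Minor defect) = 73; grand total N = 191.
Expected count = (row total × column total) / N = 91 × 73 / 191 = 34.78.

34.78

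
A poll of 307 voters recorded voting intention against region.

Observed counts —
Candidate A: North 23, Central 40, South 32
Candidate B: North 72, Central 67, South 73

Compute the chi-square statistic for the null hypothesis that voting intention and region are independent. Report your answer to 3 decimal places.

4.103

Row totals: 95, 212. Column totals: 95, 107, 105. Grand total N = 307.
Expected counts (row total × column total / N):
  Candidate A, North: 95×95/307 = 29.3974
  Candidate A, Central: 95×107/307 = 33.1107
  Candidate A, South: 95×105/307 = 32.4919
  Candidate B, North: 212×95/307 = 65.6026
  Candidate B, Central: 212×107/307 = 73.8893
  Candidate B, South: 212×105/307 = 72.5081
Contributions (O − E)²/E:
  (23 − 29.3974)²/29.3974 = 1.3922
  (40 − 33.1107)²/33.1107 = 1.4334
  (32 − 32.4919)²/32.4919 = 0.0074
  (72 − 65.6026)²/65.6026 = 0.6239
  (67 − 73.8893)²/73.8893 = 0.6423
  (73 − 72.5081)²/72.5081 = 0.0033
χ² = 1.3922 + 1.4334 + 0.0074 + 0.6239 + 0.6423 + 0.0033 = 4.103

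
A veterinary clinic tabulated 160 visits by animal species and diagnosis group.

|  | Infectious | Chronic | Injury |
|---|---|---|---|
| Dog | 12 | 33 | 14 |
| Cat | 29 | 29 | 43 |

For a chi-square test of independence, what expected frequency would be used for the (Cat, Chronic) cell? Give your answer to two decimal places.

39.14

Row total (Cat) = 101; column total (Chronic) = 62; grand total N = 160.
Expected count = (row total × column total) / N = 101 × 62 / 160 = 39.14.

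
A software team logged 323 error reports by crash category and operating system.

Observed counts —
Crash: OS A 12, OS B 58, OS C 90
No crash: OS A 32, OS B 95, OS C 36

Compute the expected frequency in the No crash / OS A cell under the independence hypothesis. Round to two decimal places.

Row total (No crash) = 163; column total (OS A) = 44; grand total N = 323.
Expected count = (row total × column total) / N = 163 × 44 / 323 = 22.20.

22.20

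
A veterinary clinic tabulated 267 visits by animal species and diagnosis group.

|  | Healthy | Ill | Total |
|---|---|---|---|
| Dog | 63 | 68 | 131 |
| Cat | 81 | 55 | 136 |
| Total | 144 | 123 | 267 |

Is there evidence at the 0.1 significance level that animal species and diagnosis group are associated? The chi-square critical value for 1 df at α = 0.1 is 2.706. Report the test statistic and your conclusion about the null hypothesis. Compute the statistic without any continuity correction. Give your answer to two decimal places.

3.53; reject H₀

Grand total N = 267.
Expected counts (row total × column total / N):
  Dog, Healthy: 131×144/267 = 70.652
  Dog, Ill: 131×123/267 = 60.348
  Cat, Healthy: 136×144/267 = 73.348
  Cat, Ill: 136×123/267 = 62.652
Contributions (O − E)²/E:
  (63 − 70.652)²/70.652 = 0.8288
  (68 − 60.348)²/60.348 = 0.9703
  (81 − 73.348)²/73.348 = 0.7983
  (55 − 62.652)²/62.652 = 0.9346
χ² = 0.8288 + 0.9703 + 0.7983 + 0.9346 = 3.53
df = (2−1)(2−1) = 1. Since 3.53 > 2.706, reject the null hypothesis of independence at α = 0.1.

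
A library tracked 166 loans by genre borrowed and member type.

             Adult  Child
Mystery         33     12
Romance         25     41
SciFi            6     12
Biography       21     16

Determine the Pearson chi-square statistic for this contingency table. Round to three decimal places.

16.268

Row totals: 45, 66, 18, 37. Column totals: 85, 81. Grand total N = 166.
Expected counts (row total × column total / N):
  Mystery, Adult: 45×85/166 = 23.0422
  Mystery, Child: 45×81/166 = 21.9578
  Romance, Adult: 66×85/166 = 33.7952
  Romance, Child: 66×81/166 = 32.2048
  SciFi, Adult: 18×85/166 = 9.2169
  SciFi, Child: 18×81/166 = 8.7831
  Biography, Adult: 37×85/166 = 18.9458
  Biography, Child: 37×81/166 = 18.0542
Contributions (O − E)²/E:
  (33 − 23.0422)²/23.0422 = 4.3033
  (12 − 21.9578)²/21.9578 = 4.5158
  (25 − 33.7952)²/33.7952 = 2.2890
  (41 − 32.2048)²/32.2048 = 2.4020
  (6 − 9.2169)²/9.2169 = 1.1228
  (12 − 8.7831)²/8.7831 = 1.1782
  (21 − 18.9458)²/18.9458 = 0.2227
  (16 − 18.0542)²/18.0542 = 0.2337
χ² = 4.3033 + 4.5158 + 2.2890 + 2.4020 + 1.1228 + 1.1782 + 0.2227 + 0.2337 = 16.268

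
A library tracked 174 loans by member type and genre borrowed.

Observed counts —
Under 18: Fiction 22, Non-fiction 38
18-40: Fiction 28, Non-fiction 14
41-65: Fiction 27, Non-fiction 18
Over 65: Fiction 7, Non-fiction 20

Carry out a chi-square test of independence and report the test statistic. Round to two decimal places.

16.81

Row totals: 60, 42, 45, 27. Column totals: 84, 90. Grand total N = 174.
Expected counts (row total × column total / N):
  Under 18, Fiction: 60×84/174 = 28.966
  Under 18, Non-fiction: 60×90/174 = 31.034
  18-40, Fiction: 42×84/174 = 20.276
  18-40, Non-fiction: 42×90/174 = 21.724
  41-65, Fiction: 45×84/174 = 21.724
  41-65, Non-fiction: 45×90/174 = 23.276
  Over 65, Fiction: 27×84/174 = 13.034
  Over 65, Non-fiction: 27×90/174 = 13.966
Contributions (O − E)²/E:
  (22 − 28.966)²/28.966 = 1.6752
  (38 − 31.034)²/31.034 = 1.5636
  (28 − 20.276)²/20.276 = 2.9424
  (14 − 21.724)²/21.724 = 2.7463
  (27 − 21.724)²/21.724 = 1.2814
  (18 − 23.276)²/23.276 = 1.1959
  (7 − 13.034)²/13.034 = 2.7934
  (20 − 13.966)²/13.966 = 2.6070
χ² = 1.6752 + 1.5636 + 2.9424 + 2.7463 + 1.2814 + 1.1959 + 2.7934 + 2.6070 = 16.81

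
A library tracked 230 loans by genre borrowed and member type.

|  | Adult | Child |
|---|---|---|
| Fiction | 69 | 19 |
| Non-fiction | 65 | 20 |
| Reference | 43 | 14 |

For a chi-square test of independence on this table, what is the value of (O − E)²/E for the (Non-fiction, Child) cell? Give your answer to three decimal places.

0.009

Row total (Non-fiction) = 85; column total (Child) = 53; N = 230.
Expected count E = 85 × 53 / 230 = 19.5870.
Contribution = (O − E)²/E = (20 − 19.5870)² / 19.5870 = 0.009.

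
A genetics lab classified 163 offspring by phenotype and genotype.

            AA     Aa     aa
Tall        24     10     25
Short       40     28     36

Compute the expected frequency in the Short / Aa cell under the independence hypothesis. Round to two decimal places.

Row total (Short) = 104; column total (Aa) = 38; grand total N = 163.
Expected count = (row total × column total) / N = 104 × 38 / 163 = 24.25.

24.25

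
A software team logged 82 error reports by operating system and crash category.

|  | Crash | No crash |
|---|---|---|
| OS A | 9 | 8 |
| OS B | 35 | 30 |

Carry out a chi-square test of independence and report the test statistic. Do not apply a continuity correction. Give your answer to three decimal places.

0.004

Row totals: 17, 65. Column totals: 44, 38. Grand total N = 82.
Expected counts (row total × column total / N):
  OS A, Crash: 17×44/82 = 9.1220
  OS A, No crash: 17×38/82 = 7.8780
  OS B, Crash: 65×44/82 = 34.8780
  OS B, No crash: 65×38/82 = 30.1220
Contributions (O − E)²/E:
  (9 − 9.1220)²/9.1220 = 0.0016
  (8 − 7.8780)²/7.8780 = 0.0019
  (35 − 34.8780)²/34.8780 = 0.0004
  (30 − 30.1220)²/30.1220 = 0.0005
χ² = 0.0016 + 0.0019 + 0.0004 + 0.0005 = 0.004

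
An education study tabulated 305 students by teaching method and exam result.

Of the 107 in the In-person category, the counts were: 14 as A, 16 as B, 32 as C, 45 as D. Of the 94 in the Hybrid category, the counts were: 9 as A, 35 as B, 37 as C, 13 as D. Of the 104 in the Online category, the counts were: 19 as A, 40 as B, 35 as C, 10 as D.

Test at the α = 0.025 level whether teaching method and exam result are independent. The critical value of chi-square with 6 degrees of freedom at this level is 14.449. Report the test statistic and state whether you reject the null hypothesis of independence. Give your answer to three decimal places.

Row totals: 107, 94, 104. Column totals: 42, 91, 104, 68. Grand total N = 305.
Expected counts (row total × column total / N):
  In-person, A: 107×42/305 = 14.7344
  In-person, B: 107×91/305 = 31.9246
  In-person, C: 107×104/305 = 36.4852
  In-person, D: 107×68/305 = 23.8557
  Hybrid, A: 94×42/305 = 12.9443
  Hybrid, B: 94×91/305 = 28.0459
  Hybrid, C: 94×104/305 = 32.0525
  Hybrid, D: 94×68/305 = 20.9574
  Online, A: 104×42/305 = 14.3213
  Online, B: 104×91/305 = 31.0295
  Online, C: 104×104/305 = 35.4623
  Online, D: 104×68/305 = 23.1869
Contributions (O − E)²/E:
  (14 − 14.7344)²/14.7344 = 0.0366
  (16 − 31.9246)²/31.9246 = 7.9435
  (32 − 36.4852)²/36.4852 = 0.5514
  (45 − 23.8557)²/23.8557 = 18.7411
  (9 − 12.9443)²/12.9443 = 1.2019
  (35 − 28.0459)²/28.0459 = 1.7243
  (37 − 32.0525)²/32.0525 = 0.7637
  (13 − 20.9574)²/20.9574 = 3.0214
  (19 − 14.3213)²/14.3213 = 1.5285
  (40 − 31.0295)²/31.0295 = 2.5933
  (35 − 35.4623)²/35.4623 = 0.0060
  (10 − 23.1869)²/23.1869 = 7.4997
χ² = 0.0366 + 7.9435 + 0.5514 + 18.7411 + 1.2019 + 1.7243 + 0.7637 + 3.0214 + 1.5285 + 2.5933 + 0.0060 + 7.4997 = 45.611
df = (3−1)(4−1) = 6. Since 45.611 > 14.449, reject the null hypothesis of independence at α = 0.025.

45.611; reject H₀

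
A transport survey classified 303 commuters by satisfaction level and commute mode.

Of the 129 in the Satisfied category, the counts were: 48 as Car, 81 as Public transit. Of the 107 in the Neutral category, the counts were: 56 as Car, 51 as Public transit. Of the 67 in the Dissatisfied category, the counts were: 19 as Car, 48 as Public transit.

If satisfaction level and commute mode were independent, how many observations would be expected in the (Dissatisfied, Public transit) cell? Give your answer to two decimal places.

Row total (Dissatisfied) = 67; column total (Public transit) = 180; grand total N = 303.
Expected count = (row total × column total) / N = 67 × 180 / 303 = 39.80.

39.80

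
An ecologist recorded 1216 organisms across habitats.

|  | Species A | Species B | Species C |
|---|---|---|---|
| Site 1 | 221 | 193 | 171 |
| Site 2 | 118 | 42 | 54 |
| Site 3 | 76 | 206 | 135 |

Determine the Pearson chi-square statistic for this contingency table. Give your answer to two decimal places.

101.26

Row totals: 585, 214, 417. Column totals: 415, 441, 360. Grand total N = 1216.
Expected counts (row total × column total / N):
  Site 1, Species A: 585×415/1216 = 199.650
  Site 1, Species B: 585×441/1216 = 212.159
  Site 1, Species C: 585×360/1216 = 173.191
  Site 2, Species A: 214×415/1216 = 73.035
  Site 2, Species B: 214×441/1216 = 77.610
  Site 2, Species C: 214×360/1216 = 63.355
  Site 3, Species A: 417×415/1216 = 142.315
  Site 3, Species B: 417×441/1216 = 151.231
  Site 3, Species C: 417×360/1216 = 123.454
Contributions (O − E)²/E:
  (221 − 199.650)²/199.650 = 2.2831
  (193 − 212.159)²/212.159 = 1.7302
  (171 − 173.191)²/173.191 = 0.0277
  (118 − 73.035)²/73.035 = 27.6833
  (42 − 77.610)²/77.610 = 16.3390
  (54 − 63.355)²/63.355 = 1.3814
  (76 − 142.315)²/142.315 = 30.9010
  (206 − 151.231)²/151.231 = 19.8348
  (135 − 123.454)²/123.454 = 1.0798
χ² = 2.2831 + 1.7302 + 0.0277 + 27.6833 + 16.3390 + 1.3814 + 30.9010 + 19.8348 + 1.0798 = 101.26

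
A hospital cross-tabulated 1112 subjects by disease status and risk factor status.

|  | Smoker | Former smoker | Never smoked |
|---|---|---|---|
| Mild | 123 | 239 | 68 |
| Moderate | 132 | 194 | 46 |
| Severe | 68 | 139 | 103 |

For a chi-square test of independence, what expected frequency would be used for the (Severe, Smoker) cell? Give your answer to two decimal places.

90.04

Row total (Severe) = 310; column total (Smoker) = 323; grand total N = 1112.
Expected count = (row total × column total) / N = 310 × 323 / 1112 = 90.04.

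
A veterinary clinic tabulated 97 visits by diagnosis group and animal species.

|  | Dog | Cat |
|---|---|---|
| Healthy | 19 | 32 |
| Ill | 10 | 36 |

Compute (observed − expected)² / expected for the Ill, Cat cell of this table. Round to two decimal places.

Row total (Ill) = 46; column total (Cat) = 68; N = 97.
Expected count E = 46 × 68 / 97 = 32.247.
Contribution = (O − E)²/E = (36 − 32.247)² / 32.247 = 0.44.

0.44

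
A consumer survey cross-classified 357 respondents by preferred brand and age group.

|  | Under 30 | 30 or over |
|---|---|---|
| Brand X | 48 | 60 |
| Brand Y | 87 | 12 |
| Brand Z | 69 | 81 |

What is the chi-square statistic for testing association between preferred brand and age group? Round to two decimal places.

Row totals: 108, 99, 150. Column totals: 204, 153. Grand total N = 357.
Expected counts (row total × column total / N):
  Brand X, Under 30: 108×204/357 = 61.714
  Brand X, 30 or over: 108×153/357 = 46.286
  Brand Y, Under 30: 99×204/357 = 56.571
  Brand Y, 30 or over: 99×153/357 = 42.429
  Brand Z, Under 30: 150×204/357 = 85.714
  Brand Z, 30 or over: 150×153/357 = 64.286
Contributions (O − E)²/E:
  (48 − 61.714)²/61.714 = 3.0475
  (60 − 46.286)²/46.286 = 4.0633
  (87 − 56.571)²/56.571 = 16.3675
  (12 − 42.429)²/42.429 = 21.8229
  (69 − 85.714)²/85.714 = 3.2592
  (81 − 64.286)²/64.286 = 4.3455
χ² = 3.0475 + 4.0633 + 16.3675 + 21.8229 + 3.2592 + 4.3455 = 52.91

52.91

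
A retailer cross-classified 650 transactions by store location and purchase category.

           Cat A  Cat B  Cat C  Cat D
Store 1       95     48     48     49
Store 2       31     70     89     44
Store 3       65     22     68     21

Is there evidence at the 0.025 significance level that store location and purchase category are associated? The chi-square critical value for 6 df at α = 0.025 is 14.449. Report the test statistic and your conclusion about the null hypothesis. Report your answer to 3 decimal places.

Row totals: 240, 234, 176. Column totals: 191, 140, 205, 114. Grand total N = 650.
Expected counts (row total × column total / N):
  Store 1, Cat A: 240×191/650 = 70.5231
  Store 1, Cat B: 240×140/650 = 51.6923
  Store 1, Cat C: 240×205/650 = 75.6923
  Store 1, Cat D: 240×114/650 = 42.0923
  Store 2, Cat A: 234×191/650 = 68.7600
  Store 2, Cat B: 234×140/650 = 50.4000
  Store 2, Cat C: 234×205/650 = 73.8000
  Store 2, Cat D: 234×114/650 = 41.0400
  Store 3, Cat A: 176×191/650 = 51.7169
  Store 3, Cat B: 176×140/650 = 37.9077
  Store 3, Cat C: 176×205/650 = 55.5077
  Store 3, Cat D: 176×114/650 = 30.8677
Contributions (O − E)²/E:
  (95 − 70.5231)²/70.5231 = 8.4954
  (48 − 51.6923)²/51.6923 = 0.2637
  (48 − 75.6923)²/75.6923 = 10.1313
  (49 − 42.0923)²/42.0923 = 1.1336
  (31 − 68.7600)²/68.7600 = 20.7361
  (70 − 50.4000)²/50.4000 = 7.6222
  (89 − 73.8000)²/73.8000 = 3.1306
  (44 − 41.0400)²/41.0400 = 0.2135
  (65 − 51.7169)²/51.7169 = 3.4117
  (22 − 37.9077)²/37.9077 = 6.6756
  (68 − 55.5077)²/55.5077 = 2.8115
  (21 − 30.8677)²/30.8677 = 3.1545
χ² = 8.4954 + 0.2637 + 10.1313 + 1.1336 + 20.7361 + 7.6222 + 3.1306 + 0.2135 + 3.4117 + 6.6756 + 2.8115 + 3.1545 = 67.780
df = (3−1)(4−1) = 6. Since 67.780 > 14.449, reject the null hypothesis of independence at α = 0.025.

67.780; reject H₀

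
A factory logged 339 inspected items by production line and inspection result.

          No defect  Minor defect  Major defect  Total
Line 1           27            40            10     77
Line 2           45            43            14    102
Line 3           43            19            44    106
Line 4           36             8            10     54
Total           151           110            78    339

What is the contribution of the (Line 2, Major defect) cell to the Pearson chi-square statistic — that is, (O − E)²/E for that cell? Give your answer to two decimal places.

Row total (Line 2) = 102; column total (Major defect) = 78; N = 339.
Expected count E = 102 × 78 / 339 = 23.469.
Contribution = (O − E)²/E = (14 − 23.469)² / 23.469 = 3.82.

3.82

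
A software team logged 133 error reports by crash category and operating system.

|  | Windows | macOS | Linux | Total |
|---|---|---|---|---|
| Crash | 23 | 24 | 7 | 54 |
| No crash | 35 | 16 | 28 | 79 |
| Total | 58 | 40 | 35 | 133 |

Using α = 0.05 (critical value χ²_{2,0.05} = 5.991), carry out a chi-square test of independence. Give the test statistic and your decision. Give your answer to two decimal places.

Grand total N = 133.
Expected counts (row total × column total / N):
  Crash, Windows: 54×58/133 = 23.549
  Crash, macOS: 54×40/133 = 16.241
  Crash, Linux: 54×35/133 = 14.211
  No crash, Windows: 79×58/133 = 34.451
  No crash, macOS: 79×40/133 = 23.759
  No crash, Linux: 79×35/133 = 20.789
Contributions (O − E)²/E:
  (23 − 23.549)²/23.549 = 0.0128
  (24 − 16.241)²/16.241 = 3.7068
  (7 − 14.211)²/14.211 = 3.6590
  (35 − 34.451)²/34.451 = 0.0087
  (16 − 23.759)²/23.759 = 2.5339
  (28 − 20.789)²/20.789 = 2.5013
χ² = 0.0128 + 3.7068 + 3.6590 + 0.0087 + 2.5339 + 2.5013 = 12.42
df = (2−1)(3−1) = 2. Since 12.42 > 5.991, reject the null hypothesis of independence at α = 0.05.

12.42; reject H₀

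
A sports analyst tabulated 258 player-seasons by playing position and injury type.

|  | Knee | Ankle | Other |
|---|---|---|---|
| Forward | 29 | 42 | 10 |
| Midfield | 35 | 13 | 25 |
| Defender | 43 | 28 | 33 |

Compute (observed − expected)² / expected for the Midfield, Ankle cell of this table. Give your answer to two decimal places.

Row total (Midfield) = 73; column total (Ankle) = 83; N = 258.
Expected count E = 73 × 83 / 258 = 23.484.
Contribution = (O − E)²/E = (13 − 23.484)² / 23.484 = 4.68.

4.68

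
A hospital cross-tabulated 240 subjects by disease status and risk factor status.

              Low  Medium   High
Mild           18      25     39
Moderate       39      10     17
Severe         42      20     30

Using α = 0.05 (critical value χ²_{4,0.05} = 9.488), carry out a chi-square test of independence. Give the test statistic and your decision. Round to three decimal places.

22.056; reject H₀

Row totals: 82, 66, 92. Column totals: 99, 55, 86. Grand total N = 240.
Expected counts (row total × column total / N):
  Mild, Low: 82×99/240 = 33.8250
  Mild, Medium: 82×55/240 = 18.7917
  Mild, High: 82×86/240 = 29.3833
  Moderate, Low: 66×99/240 = 27.2250
  Moderate, Medium: 66×55/240 = 15.1250
  Moderate, High: 66×86/240 = 23.6500
  Severe, Low: 92×99/240 = 37.9500
  Severe, Medium: 92×55/240 = 21.0833
  Severe, High: 92×86/240 = 32.9667
Contributions (O − E)²/E:
  (18 − 33.8250)²/33.8250 = 7.4037
  (25 − 18.7917)²/18.7917 = 2.0511
  (39 − 29.3833)²/29.3833 = 3.1474
  (39 − 27.2250)²/27.2250 = 5.0928
  (10 − 15.1250)²/15.1250 = 1.7366
  (17 − 23.6500)²/23.6500 = 1.8699
  (42 − 37.9500)²/37.9500 = 0.4322
  (20 − 21.0833)²/21.0833 = 0.0557
  (30 − 32.9667)²/32.9667 = 0.2670
χ² = 7.4037 + 2.0511 + 3.1474 + 5.0928 + 1.7366 + 1.8699 + 0.4322 + 0.0557 + 0.2670 = 22.056
df = (3−1)(3−1) = 4. Since 22.056 > 9.488, reject the null hypothesis of independence at α = 0.05.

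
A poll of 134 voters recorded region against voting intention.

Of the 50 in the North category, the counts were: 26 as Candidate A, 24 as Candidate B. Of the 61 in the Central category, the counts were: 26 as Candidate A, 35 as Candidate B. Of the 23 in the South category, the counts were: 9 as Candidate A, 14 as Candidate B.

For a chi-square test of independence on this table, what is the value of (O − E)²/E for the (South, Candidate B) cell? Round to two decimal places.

Row total (South) = 23; column total (Candidate B) = 73; N = 134.
Expected count E = 23 × 73 / 134 = 12.530.
Contribution = (O − E)²/E = (14 − 12.530)² / 12.530 = 0.17.

0.17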